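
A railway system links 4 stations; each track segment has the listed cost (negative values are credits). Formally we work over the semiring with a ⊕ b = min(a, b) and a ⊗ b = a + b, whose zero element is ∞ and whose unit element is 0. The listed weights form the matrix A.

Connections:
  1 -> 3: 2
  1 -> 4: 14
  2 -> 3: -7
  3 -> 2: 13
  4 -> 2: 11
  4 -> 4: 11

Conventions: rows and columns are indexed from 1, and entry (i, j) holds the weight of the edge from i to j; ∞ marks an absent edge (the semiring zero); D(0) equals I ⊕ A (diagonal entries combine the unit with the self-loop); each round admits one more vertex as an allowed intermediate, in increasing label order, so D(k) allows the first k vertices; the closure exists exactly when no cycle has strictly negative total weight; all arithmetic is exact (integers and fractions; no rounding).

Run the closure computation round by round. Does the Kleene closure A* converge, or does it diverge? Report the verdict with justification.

D(0):
  [0, ∞, 2, 14]
  [∞, 0, -7, ∞]
  [∞, 13, 0, ∞]
  [∞, 11, ∞, 0]
D(1):
  [0, ∞, 2, 14]
  [∞, 0, -7, ∞]
  [∞, 13, 0, ∞]
  [∞, 11, ∞, 0]
D(2):
  [0, ∞, 2, 14]
  [∞, 0, -7, ∞]
  [∞, 13, 0, ∞]
  [∞, 11, 4, 0]
D(3):
  [0, 15, 2, 14]
  [∞, 0, -7, ∞]
  [∞, 13, 0, ∞]
  [∞, 11, 4, 0]
D(4):
  [0, 15, 2, 14]
  [∞, 0, -7, ∞]
  [∞, 13, 0, ∞]
  [∞, 11, 4, 0]
Key observation: every diagonal entry stays at the unit through all rounds, so no improving cycle exists.
Answer: CONVERGES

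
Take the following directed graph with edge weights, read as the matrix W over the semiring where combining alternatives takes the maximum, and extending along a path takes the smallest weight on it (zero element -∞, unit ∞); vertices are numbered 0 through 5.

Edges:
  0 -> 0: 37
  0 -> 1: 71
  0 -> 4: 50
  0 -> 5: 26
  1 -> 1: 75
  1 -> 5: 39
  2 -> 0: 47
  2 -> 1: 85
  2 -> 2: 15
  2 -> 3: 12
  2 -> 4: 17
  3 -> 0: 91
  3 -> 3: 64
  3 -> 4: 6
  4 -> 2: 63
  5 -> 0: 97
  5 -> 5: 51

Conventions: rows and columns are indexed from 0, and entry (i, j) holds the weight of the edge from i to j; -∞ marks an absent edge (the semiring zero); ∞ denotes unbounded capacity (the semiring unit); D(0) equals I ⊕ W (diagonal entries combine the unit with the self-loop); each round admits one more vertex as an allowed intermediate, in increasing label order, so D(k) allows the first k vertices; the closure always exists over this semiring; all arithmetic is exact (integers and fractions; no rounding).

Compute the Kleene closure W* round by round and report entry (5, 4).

D(0):
  [∞, 71, -∞, -∞, 50, 26]
  [-∞, ∞, -∞, -∞, -∞, 39]
  [47, 85, ∞, 12, 17, -∞]
  [91, -∞, -∞, ∞, 6, -∞]
  [-∞, -∞, 63, -∞, ∞, -∞]
  [97, -∞, -∞, -∞, -∞, ∞]
D(1):
  [∞, 71, -∞, -∞, 50, 26]
  [-∞, ∞, -∞, -∞, -∞, 39]
  [47, 85, ∞, 12, 47, 26]
  [91, 71, -∞, ∞, 50, 26]
  [-∞, -∞, 63, -∞, ∞, -∞]
  [97, 71, -∞, -∞, 50, ∞]
D(2):
  [∞, 71, -∞, -∞, 50, 39]
  [-∞, ∞, -∞, -∞, -∞, 39]
  [47, 85, ∞, 12, 47, 39]
  [91, 71, -∞, ∞, 50, 39]
  [-∞, -∞, 63, -∞, ∞, -∞]
  [97, 71, -∞, -∞, 50, ∞]
D(3):
  [∞, 71, -∞, -∞, 50, 39]
  [-∞, ∞, -∞, -∞, -∞, 39]
  [47, 85, ∞, 12, 47, 39]
  [91, 71, -∞, ∞, 50, 39]
  [47, 63, 63, 12, ∞, 39]
  [97, 71, -∞, -∞, 50, ∞]
D(4):
  [∞, 71, -∞, -∞, 50, 39]
  [-∞, ∞, -∞, -∞, -∞, 39]
  [47, 85, ∞, 12, 47, 39]
  [91, 71, -∞, ∞, 50, 39]
  [47, 63, 63, 12, ∞, 39]
  [97, 71, -∞, -∞, 50, ∞]
D(5):
  [∞, 71, 50, 12, 50, 39]
  [-∞, ∞, -∞, -∞, -∞, 39]
  [47, 85, ∞, 12, 47, 39]
  [91, 71, 50, ∞, 50, 39]
  [47, 63, 63, 12, ∞, 39]
  [97, 71, 50, 12, 50, ∞]
D(6):
  [∞, 71, 50, 12, 50, 39]
  [39, ∞, 39, 12, 39, 39]
  [47, 85, ∞, 12, 47, 39]
  [91, 71, 50, ∞, 50, 39]
  [47, 63, 63, 12, ∞, 39]
  [97, 71, 50, 12, 50, ∞]
Answer: W*[5][4] = 50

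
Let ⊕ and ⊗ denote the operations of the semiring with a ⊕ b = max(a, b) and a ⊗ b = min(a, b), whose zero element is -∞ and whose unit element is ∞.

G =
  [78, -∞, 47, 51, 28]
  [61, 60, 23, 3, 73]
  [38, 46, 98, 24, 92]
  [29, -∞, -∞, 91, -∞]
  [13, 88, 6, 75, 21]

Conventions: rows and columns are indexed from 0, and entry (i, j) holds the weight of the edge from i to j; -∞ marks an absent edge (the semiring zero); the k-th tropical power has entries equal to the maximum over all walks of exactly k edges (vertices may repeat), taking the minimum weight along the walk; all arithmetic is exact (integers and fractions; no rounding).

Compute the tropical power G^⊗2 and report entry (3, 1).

G^⊗2:
  [78, 46, 47, 51, 47]
  [61, 73, 47, 73, 60]
  [46, 88, 98, 75, 92]
  [29, -∞, 29, 91, 28]
  [61, 60, 23, 75, 73]
Key observation: no walk of exactly 2 edges connects these vertices, so the entry is the semiring zero.
Answer: (G^⊗2)[3][1] = -∞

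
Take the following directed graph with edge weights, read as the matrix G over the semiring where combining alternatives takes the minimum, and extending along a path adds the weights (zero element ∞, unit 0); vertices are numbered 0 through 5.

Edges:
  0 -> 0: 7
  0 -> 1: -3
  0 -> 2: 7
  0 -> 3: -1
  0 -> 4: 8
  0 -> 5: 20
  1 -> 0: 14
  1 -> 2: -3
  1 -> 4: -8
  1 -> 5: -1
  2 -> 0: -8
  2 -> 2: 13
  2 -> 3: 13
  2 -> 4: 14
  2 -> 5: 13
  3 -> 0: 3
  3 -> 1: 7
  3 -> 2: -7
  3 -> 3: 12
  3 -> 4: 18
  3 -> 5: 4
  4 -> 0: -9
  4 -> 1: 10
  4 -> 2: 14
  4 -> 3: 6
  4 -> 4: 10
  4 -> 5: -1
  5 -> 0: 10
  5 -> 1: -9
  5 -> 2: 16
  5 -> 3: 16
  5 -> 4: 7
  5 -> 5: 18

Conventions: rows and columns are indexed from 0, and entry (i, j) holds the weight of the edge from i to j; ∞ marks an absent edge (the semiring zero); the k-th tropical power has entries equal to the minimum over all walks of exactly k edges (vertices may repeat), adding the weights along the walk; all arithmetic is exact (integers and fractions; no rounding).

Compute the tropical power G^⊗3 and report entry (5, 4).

G^⊗2:
  [-1, 4, -8, 6, -11, -4]
  [-17, -10, 6, -2, 2, -9]
  [-1, -11, -1, -9, 0, 12]
  [-15, -5, 4, 2, -1, 6]
  [-2, -12, -2, -10, -1, 9]
  [-2, 7, -12, 9, -17, -10]
G^⊗3:
  [-20, -13, -1, -5, -4, -12]
  [-10, -20, -13, -18, -18, -11]
  [-9, -4, -16, -2, -19, -12]
  [-10, -18, -8, -16, -13, -6]
  [-10, -5, -17, -3, -20, -13]
  [-26, -19, -3, -11, -7, -18]
Key observation: the optimum is the walk 5->1->4->4, with weight (-9) + (-8) + 10 = -7.
Optimal value attained by: walk 5->1->4->4.
Answer: (G^⊗3)[5][4] = -7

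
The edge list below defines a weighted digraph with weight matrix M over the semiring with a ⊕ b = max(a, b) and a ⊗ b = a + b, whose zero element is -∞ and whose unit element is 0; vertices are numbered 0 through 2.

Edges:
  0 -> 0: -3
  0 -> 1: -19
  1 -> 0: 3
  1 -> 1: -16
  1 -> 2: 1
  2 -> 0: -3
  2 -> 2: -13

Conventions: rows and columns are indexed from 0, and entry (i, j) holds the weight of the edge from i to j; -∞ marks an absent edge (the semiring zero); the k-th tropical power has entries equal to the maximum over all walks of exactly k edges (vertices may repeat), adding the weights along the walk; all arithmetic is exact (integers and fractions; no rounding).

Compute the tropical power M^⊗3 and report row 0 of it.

M^⊗2:
  [-6, -22, -18]
  [0, -16, -12]
  [-6, -22, -26]
M^⊗3:
  [-9, -25, -21]
  [-3, -19, -15]
  [-9, -25, -21]
Answer: row 0 of M^⊗3 = [-9, -25, -21]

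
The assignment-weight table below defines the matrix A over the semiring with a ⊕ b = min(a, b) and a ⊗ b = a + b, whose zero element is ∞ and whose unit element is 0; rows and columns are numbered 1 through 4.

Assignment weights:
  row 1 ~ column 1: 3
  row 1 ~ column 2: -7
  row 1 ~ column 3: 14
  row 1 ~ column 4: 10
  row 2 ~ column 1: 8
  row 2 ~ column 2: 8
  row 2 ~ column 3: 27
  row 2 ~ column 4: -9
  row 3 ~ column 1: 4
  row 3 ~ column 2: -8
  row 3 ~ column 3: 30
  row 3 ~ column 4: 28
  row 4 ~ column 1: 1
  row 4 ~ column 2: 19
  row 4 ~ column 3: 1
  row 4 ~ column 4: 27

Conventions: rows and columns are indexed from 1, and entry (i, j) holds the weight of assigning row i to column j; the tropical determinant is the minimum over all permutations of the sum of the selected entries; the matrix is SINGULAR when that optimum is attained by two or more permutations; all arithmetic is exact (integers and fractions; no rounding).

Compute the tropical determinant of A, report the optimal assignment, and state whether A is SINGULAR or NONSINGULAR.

σ = (1, 2, 3, 4): 3 + 8 + 30 + 27 = 68
σ = (1, 2, 4, 3): 3 + 8 + 28 + 1 = 40
σ = (1, 3, 2, 4): 3 + 27 + (-8) + 27 = 49
σ = (1, 3, 4, 2): 3 + 27 + 28 + 19 = 77
σ = (1, 4, 2, 3): 3 + (-9) + (-8) + 1 = -13
σ = (1, 4, 3, 2): 3 + (-9) + 30 + 19 = 43
σ = (2, 1, 3, 4): (-7) + 8 + 30 + 27 = 58
σ = (2, 1, 4, 3): (-7) + 8 + 28 + 1 = 30
σ = (2, 3, 1, 4): (-7) + 27 + 4 + 27 = 51
σ = (2, 3, 4, 1): (-7) + 27 + 28 + 1 = 49
σ = (2, 4, 1, 3): (-7) + (-9) + 4 + 1 = -11
σ = (2, 4, 3, 1): (-7) + (-9) + 30 + 1 = 15
σ = (3, 1, 2, 4): 14 + 8 + (-8) + 27 = 41
σ = (3, 1, 4, 2): 14 + 8 + 28 + 19 = 69
σ = (3, 2, 1, 4): 14 + 8 + 4 + 27 = 53
σ = (3, 2, 4, 1): 14 + 8 + 28 + 1 = 51
σ = (3, 4, 1, 2): 14 + (-9) + 4 + 19 = 28
σ = (3, 4, 2, 1): 14 + (-9) + (-8) + 1 = -2
σ = (4, 1, 2, 3): 10 + 8 + (-8) + 1 = 11
σ = (4, 1, 3, 2): 10 + 8 + 30 + 19 = 67
σ = (4, 2, 1, 3): 10 + 8 + 4 + 1 = 23
σ = (4, 2, 3, 1): 10 + 8 + 30 + 1 = 49
σ = (4, 3, 1, 2): 10 + 27 + 4 + 19 = 60
σ = (4, 3, 2, 1): 10 + 27 + (-8) + 1 = 30
Optimal value attained by: σ = (1, 4, 2, 3).
Answer: det⊕(A) = -13; verdict: NONSINGULAR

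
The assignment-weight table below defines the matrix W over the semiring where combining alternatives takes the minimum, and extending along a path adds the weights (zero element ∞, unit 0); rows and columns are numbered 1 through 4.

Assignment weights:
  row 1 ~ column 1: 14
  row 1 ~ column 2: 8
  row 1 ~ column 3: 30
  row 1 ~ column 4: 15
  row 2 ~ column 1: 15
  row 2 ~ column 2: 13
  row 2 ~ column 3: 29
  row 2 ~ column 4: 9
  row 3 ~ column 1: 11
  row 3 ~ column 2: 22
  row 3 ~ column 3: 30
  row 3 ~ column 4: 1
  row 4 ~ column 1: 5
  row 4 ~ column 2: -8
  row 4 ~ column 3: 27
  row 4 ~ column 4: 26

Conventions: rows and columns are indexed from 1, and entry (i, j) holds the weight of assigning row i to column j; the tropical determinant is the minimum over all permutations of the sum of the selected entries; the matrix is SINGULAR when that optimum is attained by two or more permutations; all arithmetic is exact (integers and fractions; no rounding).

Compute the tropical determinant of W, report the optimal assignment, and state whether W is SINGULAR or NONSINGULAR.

σ = (1, 2, 3, 4): 14 + 13 + 30 + 26 = 83
σ = (1, 2, 4, 3): 14 + 13 + 1 + 27 = 55
σ = (1, 3, 2, 4): 14 + 29 + 22 + 26 = 91
σ = (1, 3, 4, 2): 14 + 29 + 1 + (-8) = 36
σ = (1, 4, 2, 3): 14 + 9 + 22 + 27 = 72
σ = (1, 4, 3, 2): 14 + 9 + 30 + (-8) = 45
σ = (2, 1, 3, 4): 8 + 15 + 30 + 26 = 79
σ = (2, 1, 4, 3): 8 + 15 + 1 + 27 = 51
σ = (2, 3, 1, 4): 8 + 29 + 11 + 26 = 74
σ = (2, 3, 4, 1): 8 + 29 + 1 + 5 = 43
σ = (2, 4, 1, 3): 8 + 9 + 11 + 27 = 55
σ = (2, 4, 3, 1): 8 + 9 + 30 + 5 = 52
σ = (3, 1, 2, 4): 30 + 15 + 22 + 26 = 93
σ = (3, 1, 4, 2): 30 + 15 + 1 + (-8) = 38
σ = (3, 2, 1, 4): 30 + 13 + 11 + 26 = 80
σ = (3, 2, 4, 1): 30 + 13 + 1 + 5 = 49
σ = (3, 4, 1, 2): 30 + 9 + 11 + (-8) = 42
σ = (3, 4, 2, 1): 30 + 9 + 22 + 5 = 66
σ = (4, 1, 2, 3): 15 + 15 + 22 + 27 = 79
σ = (4, 1, 3, 2): 15 + 15 + 30 + (-8) = 52
σ = (4, 2, 1, 3): 15 + 13 + 11 + 27 = 66
σ = (4, 2, 3, 1): 15 + 13 + 30 + 5 = 63
σ = (4, 3, 1, 2): 15 + 29 + 11 + (-8) = 47
σ = (4, 3, 2, 1): 15 + 29 + 22 + 5 = 71
Optimal value attained by: σ = (1, 3, 4, 2).
Answer: det⊕(W) = 36; verdict: NONSINGULAR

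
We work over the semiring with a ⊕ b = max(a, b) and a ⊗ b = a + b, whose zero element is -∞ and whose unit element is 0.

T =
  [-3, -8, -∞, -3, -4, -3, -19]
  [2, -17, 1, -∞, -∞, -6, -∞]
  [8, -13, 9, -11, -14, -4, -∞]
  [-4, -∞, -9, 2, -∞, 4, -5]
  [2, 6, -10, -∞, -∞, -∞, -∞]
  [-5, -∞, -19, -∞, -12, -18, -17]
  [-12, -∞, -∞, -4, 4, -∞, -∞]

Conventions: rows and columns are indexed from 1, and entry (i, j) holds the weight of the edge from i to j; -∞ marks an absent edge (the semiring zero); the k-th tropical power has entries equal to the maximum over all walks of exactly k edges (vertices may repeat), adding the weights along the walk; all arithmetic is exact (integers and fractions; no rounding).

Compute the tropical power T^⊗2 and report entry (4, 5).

T^⊗2:
  [-2, 2, -7, -1, -7, 1, -8]
  [9, -6, 10, -1, -2, -1, -17]
  [17, 0, 18, 5, 4, 5, -11]
  [-1, -12, 0, 4, -1, 6, -3]
  [8, -6, 7, -1, -2, 0, -17]
  [-8, -6, -10, -8, -9, -8, -24]
  [6, 10, -6, -2, -16, 0, -9]
Key observation: the optimum is the walk 4->7->5, with weight (-5) + 4 = -1.
Optimal value attained by: walk 4->7->5.
Answer: (T^⊗2)[4][5] = -1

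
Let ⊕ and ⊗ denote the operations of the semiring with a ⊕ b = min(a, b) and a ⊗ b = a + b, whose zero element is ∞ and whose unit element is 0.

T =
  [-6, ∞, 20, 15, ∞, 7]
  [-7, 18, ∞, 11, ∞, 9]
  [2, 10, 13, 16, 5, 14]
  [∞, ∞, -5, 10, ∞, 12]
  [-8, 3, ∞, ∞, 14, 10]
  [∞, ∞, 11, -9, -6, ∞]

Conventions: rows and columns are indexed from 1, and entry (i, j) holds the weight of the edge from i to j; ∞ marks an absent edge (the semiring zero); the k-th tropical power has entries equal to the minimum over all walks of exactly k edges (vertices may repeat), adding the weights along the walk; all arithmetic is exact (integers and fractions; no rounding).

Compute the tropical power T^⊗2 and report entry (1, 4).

T^⊗2:
  [-12, 30, 10, -2, 1, 1]
  [-13, 36, 6, 0, 3, 0]
  [-4, 8, 11, 5, 8, 9]
  [-3, 5, 5, 3, 0, 9]
  [-14, 17, 12, 1, 4, -1]
  [-14, -3, -14, 1, 8, 3]
Key observation: the optimum is the walk 1->6->4, with weight 7 + (-9) = -2.
Optimal value attained by: walk 1->6->4.
Answer: (T^⊗2)[1][4] = -2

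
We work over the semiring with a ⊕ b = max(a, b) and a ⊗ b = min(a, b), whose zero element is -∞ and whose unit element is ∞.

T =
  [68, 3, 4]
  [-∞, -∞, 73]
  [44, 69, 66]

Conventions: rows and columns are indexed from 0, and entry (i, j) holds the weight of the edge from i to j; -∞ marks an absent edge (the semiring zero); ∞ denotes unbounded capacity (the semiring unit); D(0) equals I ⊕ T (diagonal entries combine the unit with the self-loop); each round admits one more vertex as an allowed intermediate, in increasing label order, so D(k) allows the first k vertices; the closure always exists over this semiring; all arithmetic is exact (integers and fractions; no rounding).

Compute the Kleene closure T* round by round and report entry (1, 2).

D(0):
  [∞, 3, 4]
  [-∞, ∞, 73]
  [44, 69, ∞]
D(1):
  [∞, 3, 4]
  [-∞, ∞, 73]
  [44, 69, ∞]
D(2):
  [∞, 3, 4]
  [-∞, ∞, 73]
  [44, 69, ∞]
D(3):
  [∞, 4, 4]
  [44, ∞, 73]
  [44, 69, ∞]
Answer: T*[1][2] = 73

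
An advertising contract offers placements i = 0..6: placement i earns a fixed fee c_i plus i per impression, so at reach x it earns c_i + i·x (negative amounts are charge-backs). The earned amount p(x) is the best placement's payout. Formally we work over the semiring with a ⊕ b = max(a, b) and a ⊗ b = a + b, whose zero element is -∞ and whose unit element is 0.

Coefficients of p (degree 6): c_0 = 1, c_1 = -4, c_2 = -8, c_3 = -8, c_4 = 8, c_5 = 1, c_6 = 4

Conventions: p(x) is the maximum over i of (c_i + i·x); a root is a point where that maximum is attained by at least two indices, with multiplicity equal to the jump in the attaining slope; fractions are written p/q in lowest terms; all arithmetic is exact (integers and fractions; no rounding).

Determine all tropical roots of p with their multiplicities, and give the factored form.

hull edge (i=0, c=1) to (i=4, c=8): slope 7/4, span 4
hull edge (i=4, c=8) to (i=6, c=4): slope -2, span 2
Factored form: p(x) = 4 ⊗ (x ⊕ (-7/4)) ⊗ (x ⊕ (-7/4)) ⊗ (x ⊕ (-7/4)) ⊗ (x ⊕ (-7/4)) ⊗ (x ⊕ 2) ⊗ (x ⊕ 2)
Answer: roots = -7/4 (mult 4), 2 (mult 2)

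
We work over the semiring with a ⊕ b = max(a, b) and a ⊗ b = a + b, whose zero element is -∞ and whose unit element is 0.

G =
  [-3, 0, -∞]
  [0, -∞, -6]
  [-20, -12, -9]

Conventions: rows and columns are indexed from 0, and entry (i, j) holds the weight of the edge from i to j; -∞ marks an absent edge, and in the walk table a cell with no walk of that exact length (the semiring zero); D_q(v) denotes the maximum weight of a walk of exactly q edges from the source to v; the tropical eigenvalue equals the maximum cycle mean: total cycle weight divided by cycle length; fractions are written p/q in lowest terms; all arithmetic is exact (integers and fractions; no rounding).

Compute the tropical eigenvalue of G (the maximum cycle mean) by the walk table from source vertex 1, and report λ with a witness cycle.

q=0: [-∞, 0, -∞]
q=1: [0, -∞, -6]
q=2: [-3, 0, -15]
q=3: [0, -3, -6]
Optimal cycle mean attained by: cycle 0->1->0, total 0 + 0, length 2.
Answer: λ = 0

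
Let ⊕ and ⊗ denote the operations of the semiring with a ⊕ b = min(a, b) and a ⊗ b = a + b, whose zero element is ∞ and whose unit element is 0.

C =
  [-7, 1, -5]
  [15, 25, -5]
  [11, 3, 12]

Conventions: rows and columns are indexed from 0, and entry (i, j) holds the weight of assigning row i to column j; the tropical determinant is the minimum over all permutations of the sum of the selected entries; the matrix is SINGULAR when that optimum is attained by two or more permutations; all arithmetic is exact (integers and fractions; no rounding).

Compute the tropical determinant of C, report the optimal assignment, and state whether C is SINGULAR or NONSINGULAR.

σ = (0, 1, 2): (-7) + 25 + 12 = 30
σ = (0, 2, 1): (-7) + (-5) + 3 = -9
σ = (1, 0, 2): 1 + 15 + 12 = 28
σ = (1, 2, 0): 1 + (-5) + 11 = 7
σ = (2, 0, 1): (-5) + 15 + 3 = 13
σ = (2, 1, 0): (-5) + 25 + 11 = 31
Optimal value attained by: σ = (0, 2, 1).
Answer: det⊕(C) = -9; verdict: NONSINGULAR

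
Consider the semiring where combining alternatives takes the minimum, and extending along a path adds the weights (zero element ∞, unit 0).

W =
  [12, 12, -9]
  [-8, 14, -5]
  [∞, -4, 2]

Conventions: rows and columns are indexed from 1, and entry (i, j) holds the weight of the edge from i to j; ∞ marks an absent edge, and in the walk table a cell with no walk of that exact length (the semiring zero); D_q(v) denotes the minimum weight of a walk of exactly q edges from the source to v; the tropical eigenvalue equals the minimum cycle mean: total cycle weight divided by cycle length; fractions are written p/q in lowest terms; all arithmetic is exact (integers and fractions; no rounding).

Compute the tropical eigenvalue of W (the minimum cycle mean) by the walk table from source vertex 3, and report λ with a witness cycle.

q=0: [∞, ∞, 0]
q=1: [∞, -4, 2]
q=2: [-12, -2, -9]
q=3: [-10, -13, -21]
Optimal cycle mean attained by: cycle 1->3->2->1, total (-9) + (-4) + (-8), length 3.
Answer: λ = -7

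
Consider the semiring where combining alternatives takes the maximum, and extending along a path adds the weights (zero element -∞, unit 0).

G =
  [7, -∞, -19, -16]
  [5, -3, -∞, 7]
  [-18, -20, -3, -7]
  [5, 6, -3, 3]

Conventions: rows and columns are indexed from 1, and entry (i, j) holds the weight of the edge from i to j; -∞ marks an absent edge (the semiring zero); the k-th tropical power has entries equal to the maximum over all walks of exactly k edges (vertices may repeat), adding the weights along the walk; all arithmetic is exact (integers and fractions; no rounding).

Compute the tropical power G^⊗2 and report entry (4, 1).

G^⊗2:
  [14, -10, -12, -9]
  [12, 13, 4, 10]
  [-2, -1, -6, -4]
  [12, 9, 0, 13]
Key observation: the optimum is the walk 4->1->1, with weight 5 + 7 = 12.
Optimal value attained by: walk 4->1->1.
Answer: (G^⊗2)[4][1] = 12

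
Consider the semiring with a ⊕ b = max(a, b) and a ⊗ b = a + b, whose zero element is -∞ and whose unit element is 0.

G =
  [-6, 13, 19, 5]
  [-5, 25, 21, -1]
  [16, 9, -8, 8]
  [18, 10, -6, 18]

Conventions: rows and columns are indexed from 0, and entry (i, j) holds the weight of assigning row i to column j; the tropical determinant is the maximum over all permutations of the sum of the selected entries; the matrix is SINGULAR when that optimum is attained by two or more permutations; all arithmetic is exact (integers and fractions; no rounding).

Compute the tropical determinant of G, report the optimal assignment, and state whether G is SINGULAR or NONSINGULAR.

σ = (0, 1, 2, 3): (-6) + 25 + (-8) + 18 = 29
σ = (0, 1, 3, 2): (-6) + 25 + 8 + (-6) = 21
σ = (0, 2, 1, 3): (-6) + 21 + 9 + 18 = 42
σ = (0, 2, 3, 1): (-6) + 21 + 8 + 10 = 33
σ = (0, 3, 1, 2): (-6) + (-1) + 9 + (-6) = -4
σ = (0, 3, 2, 1): (-6) + (-1) + (-8) + 10 = -5
σ = (1, 0, 2, 3): 13 + (-5) + (-8) + 18 = 18
σ = (1, 0, 3, 2): 13 + (-5) + 8 + (-6) = 10
σ = (1, 2, 0, 3): 13 + 21 + 16 + 18 = 68
σ = (1, 2, 3, 0): 13 + 21 + 8 + 18 = 60
σ = (1, 3, 0, 2): 13 + (-1) + 16 + (-6) = 22
σ = (1, 3, 2, 0): 13 + (-1) + (-8) + 18 = 22
σ = (2, 0, 1, 3): 19 + (-5) + 9 + 18 = 41
σ = (2, 0, 3, 1): 19 + (-5) + 8 + 10 = 32
σ = (2, 1, 0, 3): 19 + 25 + 16 + 18 = 78
σ = (2, 1, 3, 0): 19 + 25 + 8 + 18 = 70
σ = (2, 3, 0, 1): 19 + (-1) + 16 + 10 = 44
σ = (2, 3, 1, 0): 19 + (-1) + 9 + 18 = 45
σ = (3, 0, 1, 2): 5 + (-5) + 9 + (-6) = 3
σ = (3, 0, 2, 1): 5 + (-5) + (-8) + 10 = 2
σ = (3, 1, 0, 2): 5 + 25 + 16 + (-6) = 40
σ = (3, 1, 2, 0): 5 + 25 + (-8) + 18 = 40
σ = (3, 2, 0, 1): 5 + 21 + 16 + 10 = 52
σ = (3, 2, 1, 0): 5 + 21 + 9 + 18 = 53
Optimal value attained by: σ = (2, 1, 0, 3).
Answer: det⊕(G) = 78; verdict: NONSINGULAR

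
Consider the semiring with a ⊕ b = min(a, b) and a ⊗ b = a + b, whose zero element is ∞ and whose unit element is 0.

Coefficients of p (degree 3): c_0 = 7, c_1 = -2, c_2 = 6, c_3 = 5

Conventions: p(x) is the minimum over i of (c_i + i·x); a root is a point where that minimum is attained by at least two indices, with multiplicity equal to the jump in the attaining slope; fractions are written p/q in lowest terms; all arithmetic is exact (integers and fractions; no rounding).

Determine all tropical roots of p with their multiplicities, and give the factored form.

hull edge (i=0, c=7) to (i=1, c=-2): slope -9, span 1
hull edge (i=1, c=-2) to (i=3, c=5): slope 7/2, span 2
Factored form: p(x) = 5 ⊗ (x ⊕ (-7/2)) ⊗ (x ⊕ (-7/2)) ⊗ (x ⊕ 9)
Answer: roots = -7/2 (mult 2), 9 (mult 1)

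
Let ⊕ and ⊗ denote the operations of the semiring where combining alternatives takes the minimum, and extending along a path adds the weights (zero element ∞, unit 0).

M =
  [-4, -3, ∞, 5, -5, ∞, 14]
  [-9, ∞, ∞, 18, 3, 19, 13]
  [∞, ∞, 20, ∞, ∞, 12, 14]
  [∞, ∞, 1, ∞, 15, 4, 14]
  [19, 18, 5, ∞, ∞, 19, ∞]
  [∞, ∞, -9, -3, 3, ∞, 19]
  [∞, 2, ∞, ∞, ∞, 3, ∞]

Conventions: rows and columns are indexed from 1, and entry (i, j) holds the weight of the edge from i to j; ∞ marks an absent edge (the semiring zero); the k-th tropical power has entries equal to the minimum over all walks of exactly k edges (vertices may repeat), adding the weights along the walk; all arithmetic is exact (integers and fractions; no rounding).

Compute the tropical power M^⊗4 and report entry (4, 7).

M^⊗2:
  [-12, -7, 0, 1, -9, 9, 10]
  [-13, -12, 8, -4, -14, 16, 5]
  [∞, 16, 3, 9, 15, 17, 31]
  [34, 16, -5, 1, 7, 13, 15]
  [9, 16, 10, 16, 14, 17, 19]
  [22, 21, -2, ∞, 12, 1, 5]
  [-7, ∞, -6, 0, 5, 21, 15]
M^⊗3:
  [-16, -15, -4, -7, -17, 5, 2]
  [-21, -16, -9, -8, -18, 0, 1]
  [7, 33, 8, 14, 19, 13, 17]
  [7, 17, 2, 10, 16, 5, 9]
  [5, 6, 8, 14, 4, 20, 23]
  [12, 7, -8, -2, 4, 8, 12]
  [-11, -10, 1, -2, -12, 4, 7]
M^⊗4:
  [-24, -19, -12, -11, -21, -3, -2]
  [-25, -24, -13, -16, -26, -4, -7]
  [3, 4, 4, 10, 2, 18, 21]
  [3, 4, -4, 2, 2, 12, 16]
  [-3, 2, 9, 10, 0, 18, 19]
  [-2, 9, -1, 5, 7, 2, 6]
  [-19, -14, -7, -6, -16, 2, 3]
Key observation: the optimum is the walk 4->6->4->3->7, with weight 4 + (-3) + 1 + 14 = 16.
Optimal value attained by: walk 4->6->4->3->7.
Answer: (M^⊗4)[4][7] = 16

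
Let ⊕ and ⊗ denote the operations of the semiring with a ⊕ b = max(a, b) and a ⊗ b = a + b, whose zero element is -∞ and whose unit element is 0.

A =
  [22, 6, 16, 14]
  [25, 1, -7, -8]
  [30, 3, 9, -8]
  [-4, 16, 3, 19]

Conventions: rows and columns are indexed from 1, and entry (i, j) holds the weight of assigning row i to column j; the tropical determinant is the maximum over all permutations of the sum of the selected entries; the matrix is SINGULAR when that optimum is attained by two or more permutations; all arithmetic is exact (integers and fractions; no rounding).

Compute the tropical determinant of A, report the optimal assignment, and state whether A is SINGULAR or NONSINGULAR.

σ = (1, 2, 3, 4): 22 + 1 + 9 + 19 = 51
σ = (1, 2, 4, 3): 22 + 1 + (-8) + 3 = 18
σ = (1, 3, 2, 4): 22 + (-7) + 3 + 19 = 37
σ = (1, 3, 4, 2): 22 + (-7) + (-8) + 16 = 23
σ = (1, 4, 2, 3): 22 + (-8) + 3 + 3 = 20
σ = (1, 4, 3, 2): 22 + (-8) + 9 + 16 = 39
σ = (2, 1, 3, 4): 6 + 25 + 9 + 19 = 59
σ = (2, 1, 4, 3): 6 + 25 + (-8) + 3 = 26
σ = (2, 3, 1, 4): 6 + (-7) + 30 + 19 = 48
σ = (2, 3, 4, 1): 6 + (-7) + (-8) + (-4) = -13
σ = (2, 4, 1, 3): 6 + (-8) + 30 + 3 = 31
σ = (2, 4, 3, 1): 6 + (-8) + 9 + (-4) = 3
σ = (3, 1, 2, 4): 16 + 25 + 3 + 19 = 63
σ = (3, 1, 4, 2): 16 + 25 + (-8) + 16 = 49
σ = (3, 2, 1, 4): 16 + 1 + 30 + 19 = 66
σ = (3, 2, 4, 1): 16 + 1 + (-8) + (-4) = 5
σ = (3, 4, 1, 2): 16 + (-8) + 30 + 16 = 54
σ = (3, 4, 2, 1): 16 + (-8) + 3 + (-4) = 7
σ = (4, 1, 2, 3): 14 + 25 + 3 + 3 = 45
σ = (4, 1, 3, 2): 14 + 25 + 9 + 16 = 64
σ = (4, 2, 1, 3): 14 + 1 + 30 + 3 = 48
σ = (4, 2, 3, 1): 14 + 1 + 9 + (-4) = 20
σ = (4, 3, 1, 2): 14 + (-7) + 30 + 16 = 53
σ = (4, 3, 2, 1): 14 + (-7) + 3 + (-4) = 6
Optimal value attained by: σ = (3, 2, 1, 4).
Answer: det⊕(A) = 66; verdict: NONSINGULAR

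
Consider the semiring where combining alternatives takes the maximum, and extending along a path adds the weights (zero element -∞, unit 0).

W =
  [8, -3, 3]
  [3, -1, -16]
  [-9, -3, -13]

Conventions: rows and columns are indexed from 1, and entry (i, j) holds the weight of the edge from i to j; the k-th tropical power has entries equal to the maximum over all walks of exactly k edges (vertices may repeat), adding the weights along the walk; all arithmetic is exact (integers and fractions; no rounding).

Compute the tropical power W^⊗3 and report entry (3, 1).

W^⊗2:
  [16, 5, 11]
  [11, 0, 6]
  [0, -4, -6]
W^⊗3:
  [24, 13, 19]
  [19, 8, 14]
  [8, -3, 3]
Key observation: the optimum is the walk 3->2->1->1, with weight (-3) + 3 + 8 = 8.
Optimal value attained by: walk 3->2->1->1.
Answer: (W^⊗3)[3][1] = 8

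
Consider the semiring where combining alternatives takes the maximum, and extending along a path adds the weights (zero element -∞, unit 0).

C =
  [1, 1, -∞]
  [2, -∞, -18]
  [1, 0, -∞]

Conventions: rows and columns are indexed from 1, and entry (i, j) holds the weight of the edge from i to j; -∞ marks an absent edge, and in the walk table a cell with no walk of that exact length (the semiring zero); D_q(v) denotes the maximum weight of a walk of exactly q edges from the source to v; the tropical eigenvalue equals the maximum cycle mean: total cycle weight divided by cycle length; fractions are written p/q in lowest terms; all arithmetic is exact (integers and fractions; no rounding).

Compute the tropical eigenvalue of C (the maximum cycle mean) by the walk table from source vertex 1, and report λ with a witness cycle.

q=0: [0, -∞, -∞]
q=1: [1, 1, -∞]
q=2: [3, 2, -17]
q=3: [4, 4, -16]
Optimal cycle mean attained by: cycle 1->2->1, total 1 + 2, length 2.
Answer: λ = 3/2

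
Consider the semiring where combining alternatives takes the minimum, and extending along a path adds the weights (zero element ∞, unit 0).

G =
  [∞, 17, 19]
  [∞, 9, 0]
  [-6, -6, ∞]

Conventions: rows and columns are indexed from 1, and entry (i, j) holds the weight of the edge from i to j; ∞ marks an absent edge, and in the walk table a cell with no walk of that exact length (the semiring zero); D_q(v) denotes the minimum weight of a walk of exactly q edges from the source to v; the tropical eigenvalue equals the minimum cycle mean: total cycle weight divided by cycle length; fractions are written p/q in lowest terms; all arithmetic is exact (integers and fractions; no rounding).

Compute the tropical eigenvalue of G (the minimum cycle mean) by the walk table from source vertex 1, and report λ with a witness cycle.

q=0: [0, ∞, ∞]
q=1: [∞, 17, 19]
q=2: [13, 13, 17]
q=3: [11, 11, 13]
Optimal cycle mean attained by: cycle 2->3->2, total 0 + (-6), length 2.
Answer: λ = -3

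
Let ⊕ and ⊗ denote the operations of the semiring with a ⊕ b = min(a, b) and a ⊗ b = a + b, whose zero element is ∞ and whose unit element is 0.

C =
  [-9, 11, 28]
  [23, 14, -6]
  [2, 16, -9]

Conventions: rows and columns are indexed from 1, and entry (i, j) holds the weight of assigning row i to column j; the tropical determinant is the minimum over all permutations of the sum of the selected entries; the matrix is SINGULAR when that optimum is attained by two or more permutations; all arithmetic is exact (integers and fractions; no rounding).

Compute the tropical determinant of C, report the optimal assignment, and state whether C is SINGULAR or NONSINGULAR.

σ = (1, 2, 3): (-9) + 14 + (-9) = -4
σ = (1, 3, 2): (-9) + (-6) + 16 = 1
σ = (2, 1, 3): 11 + 23 + (-9) = 25
σ = (2, 3, 1): 11 + (-6) + 2 = 7
σ = (3, 1, 2): 28 + 23 + 16 = 67
σ = (3, 2, 1): 28 + 14 + 2 = 44
Optimal value attained by: σ = (1, 2, 3).
Answer: det⊕(C) = -4; verdict: NONSINGULAR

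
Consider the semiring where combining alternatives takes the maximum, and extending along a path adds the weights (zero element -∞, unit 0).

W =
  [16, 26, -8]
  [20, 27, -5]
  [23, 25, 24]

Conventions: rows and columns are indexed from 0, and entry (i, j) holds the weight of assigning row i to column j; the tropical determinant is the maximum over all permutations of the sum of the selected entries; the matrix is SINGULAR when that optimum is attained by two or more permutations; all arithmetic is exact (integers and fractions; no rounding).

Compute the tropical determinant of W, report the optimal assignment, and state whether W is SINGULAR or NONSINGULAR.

σ = (0, 1, 2): 16 + 27 + 24 = 67
σ = (0, 2, 1): 16 + (-5) + 25 = 36
σ = (1, 0, 2): 26 + 20 + 24 = 70
σ = (1, 2, 0): 26 + (-5) + 23 = 44
σ = (2, 0, 1): (-8) + 20 + 25 = 37
σ = (2, 1, 0): (-8) + 27 + 23 = 42
Optimal value attained by: σ = (1, 0, 2).
Answer: det⊕(W) = 70; verdict: NONSINGULAR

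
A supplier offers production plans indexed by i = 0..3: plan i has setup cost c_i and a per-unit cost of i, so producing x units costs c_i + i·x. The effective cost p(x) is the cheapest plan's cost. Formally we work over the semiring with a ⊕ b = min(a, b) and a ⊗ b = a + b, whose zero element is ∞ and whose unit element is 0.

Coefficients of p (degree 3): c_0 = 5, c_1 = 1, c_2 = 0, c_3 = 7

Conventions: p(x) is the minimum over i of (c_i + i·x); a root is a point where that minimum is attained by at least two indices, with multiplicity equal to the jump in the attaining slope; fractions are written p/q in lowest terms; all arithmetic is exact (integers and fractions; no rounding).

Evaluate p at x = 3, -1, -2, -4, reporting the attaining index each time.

p(3) = min(5+0·3=5, 1+1·3=4, 0+2·3=6, 7+3·3=16) = 4 (attained by i=1)
p(-1) = min(5+0·(-1)=5, 1+1·(-1)=0, 0+2·(-1)=-2, 7+3·(-1)=4) = -2 (attained by i=2)
p(-2) = min(5+0·(-2)=5, 1+1·(-2)=-1, 0+2·(-2)=-4, 7+3·(-2)=1) = -4 (attained by i=2)
p(-4) = min(5+0·(-4)=5, 1+1·(-4)=-3, 0+2·(-4)=-8, 7+3·(-4)=-5) = -8 (attained by i=2)
Answer: p(3) = 4; p(-1) = -2; p(-2) = -4; p(-4) = -8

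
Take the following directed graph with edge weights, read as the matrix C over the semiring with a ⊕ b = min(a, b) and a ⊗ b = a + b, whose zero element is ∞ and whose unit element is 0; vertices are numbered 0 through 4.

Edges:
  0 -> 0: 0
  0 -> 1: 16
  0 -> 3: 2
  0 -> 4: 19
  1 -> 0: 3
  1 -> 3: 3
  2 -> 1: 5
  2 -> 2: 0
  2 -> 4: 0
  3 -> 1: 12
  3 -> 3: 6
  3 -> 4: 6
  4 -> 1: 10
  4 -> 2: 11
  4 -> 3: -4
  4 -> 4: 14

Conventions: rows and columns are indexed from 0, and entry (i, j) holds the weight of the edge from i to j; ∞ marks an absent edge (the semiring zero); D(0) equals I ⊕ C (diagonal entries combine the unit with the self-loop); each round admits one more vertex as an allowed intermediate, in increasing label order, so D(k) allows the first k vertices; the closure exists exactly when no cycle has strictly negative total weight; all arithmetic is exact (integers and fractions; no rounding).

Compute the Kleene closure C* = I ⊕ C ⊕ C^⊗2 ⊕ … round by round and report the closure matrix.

D(0):
  [0, 16, ∞, 2, 19]
  [3, 0, ∞, 3, ∞]
  [∞, 5, 0, ∞, 0]
  [∞, 12, ∞, 0, 6]
  [∞, 10, 11, -4, 0]
D(1):
  [0, 16, ∞, 2, 19]
  [3, 0, ∞, 3, 22]
  [∞, 5, 0, ∞, 0]
  [∞, 12, ∞, 0, 6]
  [∞, 10, 11, -4, 0]
D(2):
  [0, 16, ∞, 2, 19]
  [3, 0, ∞, 3, 22]
  [8, 5, 0, 8, 0]
  [15, 12, ∞, 0, 6]
  [13, 10, 11, -4, 0]
D(3):
  [0, 16, ∞, 2, 19]
  [3, 0, ∞, 3, 22]
  [8, 5, 0, 8, 0]
  [15, 12, ∞, 0, 6]
  [13, 10, 11, -4, 0]
D(4):
  [0, 14, ∞, 2, 8]
  [3, 0, ∞, 3, 9]
  [8, 5, 0, 8, 0]
  [15, 12, ∞, 0, 6]
  [11, 8, 11, -4, 0]
D(5):
  [0, 14, 19, 2, 8]
  [3, 0, 20, 3, 9]
  [8, 5, 0, -4, 0]
  [15, 12, 17, 0, 6]
  [11, 8, 11, -4, 0]
Answer: C* = [[0, 14, 19, 2, 8], [3, 0, 20, 3, 9], [8, 5, 0, -4, 0], [15, 12, 17, 0, 6], [11, 8, 11, -4, 0]]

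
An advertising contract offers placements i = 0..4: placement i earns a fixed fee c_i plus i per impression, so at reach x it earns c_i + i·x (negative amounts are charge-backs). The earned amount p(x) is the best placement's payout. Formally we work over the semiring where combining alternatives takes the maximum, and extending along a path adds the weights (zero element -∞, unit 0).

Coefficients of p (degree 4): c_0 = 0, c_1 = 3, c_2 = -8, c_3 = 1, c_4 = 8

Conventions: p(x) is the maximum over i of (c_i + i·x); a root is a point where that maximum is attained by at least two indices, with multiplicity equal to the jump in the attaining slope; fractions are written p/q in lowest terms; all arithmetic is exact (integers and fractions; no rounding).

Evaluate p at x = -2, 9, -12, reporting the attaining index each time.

p(-2) = max(0+0·(-2)=0, 3+1·(-2)=1, -8+2·(-2)=-12, 1+3·(-2)=-5, 8+4·(-2)=0) = 1 (attained by i=1)
p(9) = max(0+0·9=0, 3+1·9=12, -8+2·9=10, 1+3·9=28, 8+4·9=44) = 44 (attained by i=4)
p(-12) = max(0+0·(-12)=0, 3+1·(-12)=-9, -8+2·(-12)=-32, 1+3·(-12)=-35, 8+4·(-12)=-40) = 0 (attained by i=0)
Answer: p(-2) = 1; p(9) = 44; p(-12) = 0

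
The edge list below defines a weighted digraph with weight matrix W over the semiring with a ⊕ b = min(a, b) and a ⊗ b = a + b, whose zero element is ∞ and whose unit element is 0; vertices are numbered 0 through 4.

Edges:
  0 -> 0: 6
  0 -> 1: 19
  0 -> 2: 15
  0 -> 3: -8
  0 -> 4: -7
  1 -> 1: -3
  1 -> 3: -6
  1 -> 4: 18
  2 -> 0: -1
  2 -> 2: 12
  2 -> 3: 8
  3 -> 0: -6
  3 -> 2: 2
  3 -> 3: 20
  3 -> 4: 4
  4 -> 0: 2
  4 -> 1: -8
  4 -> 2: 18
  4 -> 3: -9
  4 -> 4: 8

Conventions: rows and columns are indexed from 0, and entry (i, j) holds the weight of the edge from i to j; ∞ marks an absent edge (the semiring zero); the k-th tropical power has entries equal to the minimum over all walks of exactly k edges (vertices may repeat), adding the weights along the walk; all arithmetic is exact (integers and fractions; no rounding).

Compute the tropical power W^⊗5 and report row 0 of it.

W^⊗2:
  [-14, -15, -6, -16, -4]
  [-12, -6, -4, -9, -2]
  [2, 18, 10, -9, -8]
  [0, -4, 9, -14, -13]
  [-15, -11, -7, -14, -5]
W^⊗3:
  [-22, -18, -14, -22, -21]
  [-15, -10, -7, -20, -19]
  [-15, -16, -7, -17, -5]
  [-20, -21, -12, -22, -10]
  [-20, -14, -12, -23, -22]
W^⊗4:
  [-28, -29, -20, -30, -29]
  [-26, -27, -18, -28, -22]
  [-23, -19, -15, -23, -22]
  [-28, -24, -20, -28, -27]
  [-29, -30, -21, -31, -27]
W^⊗5:
  [-36, -37, -28, -38, -35]
  [-34, -30, -26, -34, -33]
  [-29, -30, -21, -31, -30]
  [-34, -35, -26, -36, -35]
  [-37, -35, -29, -37, -36]
Answer: row 0 of W^⊗5 = [-36, -37, -28, -38, -35]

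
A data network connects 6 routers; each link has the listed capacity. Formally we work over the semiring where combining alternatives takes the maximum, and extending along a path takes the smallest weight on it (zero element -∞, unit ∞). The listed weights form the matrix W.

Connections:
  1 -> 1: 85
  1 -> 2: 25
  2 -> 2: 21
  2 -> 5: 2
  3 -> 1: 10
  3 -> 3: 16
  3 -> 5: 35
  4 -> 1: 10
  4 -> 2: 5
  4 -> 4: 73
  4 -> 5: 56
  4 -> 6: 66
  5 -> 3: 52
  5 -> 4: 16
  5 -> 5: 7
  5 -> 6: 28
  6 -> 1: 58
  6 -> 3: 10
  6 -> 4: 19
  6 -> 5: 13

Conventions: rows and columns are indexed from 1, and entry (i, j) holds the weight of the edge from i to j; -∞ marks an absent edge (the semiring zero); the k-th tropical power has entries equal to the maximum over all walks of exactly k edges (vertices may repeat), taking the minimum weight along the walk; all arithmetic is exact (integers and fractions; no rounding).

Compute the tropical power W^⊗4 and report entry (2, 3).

W^⊗2:
  [85, 25, -∞, -∞, 2, -∞]
  [-∞, 21, 2, 2, 2, 2]
  [10, 10, 35, 16, 16, 28]
  [58, 10, 52, 73, 56, 66]
  [28, 5, 16, 19, 35, 16]
  [58, 25, 13, 19, 19, 19]
W^⊗3:
  [85, 25, 2, 2, 2, 2]
  [2, 21, 2, 2, 2, 2]
  [28, 10, 16, 19, 35, 16]
  [58, 25, 52, 73, 56, 66]
  [28, 25, 35, 19, 19, 28]
  [58, 25, 19, 19, 19, 19]
W^⊗4:
  [85, 25, 2, 2, 2, 2]
  [2, 21, 2, 2, 2, 2]
  [28, 25, 35, 19, 19, 28]
  [58, 25, 52, 73, 56, 66]
  [28, 25, 19, 19, 35, 19]
  [58, 25, 19, 19, 19, 19]
Key observation: the optimum is the walk 2->2->2->5->3, with weight 21 min 21 min 2 min 52 = 2.
Optimal value attained by: walk 2->2->2->5->3.
Answer: (W^⊗4)[2][3] = 2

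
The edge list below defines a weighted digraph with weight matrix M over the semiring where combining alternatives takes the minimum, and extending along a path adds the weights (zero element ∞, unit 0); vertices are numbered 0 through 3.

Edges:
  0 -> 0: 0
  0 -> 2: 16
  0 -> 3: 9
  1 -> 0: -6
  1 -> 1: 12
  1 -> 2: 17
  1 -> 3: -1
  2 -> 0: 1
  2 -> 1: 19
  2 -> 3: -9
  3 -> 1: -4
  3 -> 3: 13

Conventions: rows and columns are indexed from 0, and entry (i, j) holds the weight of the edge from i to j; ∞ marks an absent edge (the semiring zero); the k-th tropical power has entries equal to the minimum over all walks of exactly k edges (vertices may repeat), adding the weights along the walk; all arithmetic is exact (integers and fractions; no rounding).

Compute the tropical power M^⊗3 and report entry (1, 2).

M^⊗2:
  [0, 5, 16, 7]
  [-6, -5, 10, 3]
  [1, -13, 17, 4]
  [-10, 8, 13, -5]
M^⊗3:
  [-1, 3, 16, 4]
  [-11, -1, 10, -6]
  [-19, -1, 4, -14]
  [-10, -9, 6, -1]
Key observation: the optimum is the walk 1->0->0->2, with weight (-6) + 0 + 16 = 10.
Optimal value attained by: walk 1->0->0->2.
Answer: (M^⊗3)[1][2] = 10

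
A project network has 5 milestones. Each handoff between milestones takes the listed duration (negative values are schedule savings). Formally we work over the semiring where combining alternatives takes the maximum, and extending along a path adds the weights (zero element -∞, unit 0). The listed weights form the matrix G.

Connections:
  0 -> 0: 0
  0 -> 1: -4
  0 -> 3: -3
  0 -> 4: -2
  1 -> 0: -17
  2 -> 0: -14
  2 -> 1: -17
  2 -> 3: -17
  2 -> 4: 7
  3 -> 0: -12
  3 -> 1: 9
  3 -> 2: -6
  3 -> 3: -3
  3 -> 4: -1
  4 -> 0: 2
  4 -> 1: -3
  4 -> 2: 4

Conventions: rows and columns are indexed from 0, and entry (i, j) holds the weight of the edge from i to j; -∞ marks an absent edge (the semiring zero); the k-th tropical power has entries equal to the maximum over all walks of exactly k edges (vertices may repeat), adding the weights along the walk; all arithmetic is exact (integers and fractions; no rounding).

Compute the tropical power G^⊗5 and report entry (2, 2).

G^⊗2:
  [0, 6, 2, -3, -2]
  [-17, -21, -∞, -20, -19]
  [9, 4, 11, -17, -16]
  [1, 6, 3, -6, 1]
  [2, -2, -∞, -1, 11]
G^⊗3:
  [0, 6, 2, -3, 9]
  [-17, -11, -15, -20, -19]
  [9, 5, -12, 6, 18]
  [3, 3, 5, -2, 10]
  [13, 8, 15, -1, 0]
G^⊗4:
  [11, 6, 13, -3, 9]
  [-17, -11, -15, -20, -8]
  [20, 15, 22, 6, 7]
  [12, 7, 14, 0, 12]
  [13, 9, 4, 10, 22]
G^⊗5:
  [11, 7, 13, 8, 20]
  [-6, -11, -4, -20, -8]
  [20, 16, 11, 17, 29]
  [14, 9, 16, 9, 21]
  [24, 19, 26, 10, 11]
Key observation: the optimum is the walk 2->4->0->0->4->2, with weight 7 + 2 + 0 + (-2) + 4 = 11.
Optimal value attained by: walk 2->4->0->0->4->2.
Answer: (G^⊗5)[2][2] = 11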